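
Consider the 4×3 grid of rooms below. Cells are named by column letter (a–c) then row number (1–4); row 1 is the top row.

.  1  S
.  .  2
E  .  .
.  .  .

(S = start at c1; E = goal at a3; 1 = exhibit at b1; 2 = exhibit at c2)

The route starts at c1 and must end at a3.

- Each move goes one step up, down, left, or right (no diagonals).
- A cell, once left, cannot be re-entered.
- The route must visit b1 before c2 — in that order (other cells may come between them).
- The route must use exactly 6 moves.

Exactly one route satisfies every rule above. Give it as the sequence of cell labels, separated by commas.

c1, b1, b2, c2, c3, b3, a3

The waypoints must appear in the order b1, c2, with no cell reused.
Route from c1: left 1 to b1, down 1 to b2, right 1 to c2, down 1 to c3, left 2 to a3 — 6 moves in all.
Check: order respected (1 at step 1, 2 at step 3); 6 moves as required.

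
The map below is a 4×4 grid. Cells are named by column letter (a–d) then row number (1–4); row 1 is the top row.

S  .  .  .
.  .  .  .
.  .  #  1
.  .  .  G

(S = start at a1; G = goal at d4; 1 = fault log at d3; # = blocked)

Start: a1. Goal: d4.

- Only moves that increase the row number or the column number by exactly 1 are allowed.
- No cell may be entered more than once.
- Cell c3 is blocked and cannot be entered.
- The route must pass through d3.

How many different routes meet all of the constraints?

4

A right/down-only route from a1 to d4 makes exactly 3 down-moves and 3 right-moves in some order.
With no other constraints that would be C(6,3) = 20 routes.
Split at d3 and multiply the segment counts (each segment already excludes blocked cells): a1→d3: 4; d3→d4: 1; product = 4.
That gives 4 routes.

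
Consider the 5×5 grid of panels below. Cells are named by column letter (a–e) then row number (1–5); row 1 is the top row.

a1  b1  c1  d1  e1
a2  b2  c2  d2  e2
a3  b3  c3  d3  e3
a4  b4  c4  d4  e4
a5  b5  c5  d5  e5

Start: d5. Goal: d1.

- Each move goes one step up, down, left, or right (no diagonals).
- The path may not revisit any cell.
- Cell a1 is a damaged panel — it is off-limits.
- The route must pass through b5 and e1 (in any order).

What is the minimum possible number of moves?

10

Any route passes through b5 and e1 in some order between d5 and d1. Summing Manhattan distances along each leg and taking the cheapest ordering (d5 → b5 → e1 → d1) gives a lower bound of 2 + 7 + 1 = 10 moves.
A route of 10 moves achieves this: d5 → c5 → b5 → b4 → b3 → b2 → c2 → d2 → e2 → e1 → d1.
Since 10 matches the lower bound, it is optimal.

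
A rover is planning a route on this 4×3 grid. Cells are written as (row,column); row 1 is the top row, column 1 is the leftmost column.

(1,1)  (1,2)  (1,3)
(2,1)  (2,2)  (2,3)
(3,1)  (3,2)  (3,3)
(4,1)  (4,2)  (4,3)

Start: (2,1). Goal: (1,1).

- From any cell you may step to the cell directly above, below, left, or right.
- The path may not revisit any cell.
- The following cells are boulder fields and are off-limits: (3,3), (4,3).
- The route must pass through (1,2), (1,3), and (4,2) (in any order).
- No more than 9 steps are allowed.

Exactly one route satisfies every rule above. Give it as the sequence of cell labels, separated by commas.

(2,1), (3,1), (4,1), (4,2), (3,2), (2,2), (2,3), (1,3), (1,2), (1,1)

Any route must reach (1,2), (1,3), and (4,2) and still end at (1,1) within 9 moves, so the order of the required stops is forced.
Route from (2,1): down 2 to (4,1), right 1 to (4,2), up 2 to (2,2), right 1 to (2,3), up 1 to (1,3), left 2 to (1,1) — 9 moves in all.
Check: all required cells visited; 9 ≤ 9 moves.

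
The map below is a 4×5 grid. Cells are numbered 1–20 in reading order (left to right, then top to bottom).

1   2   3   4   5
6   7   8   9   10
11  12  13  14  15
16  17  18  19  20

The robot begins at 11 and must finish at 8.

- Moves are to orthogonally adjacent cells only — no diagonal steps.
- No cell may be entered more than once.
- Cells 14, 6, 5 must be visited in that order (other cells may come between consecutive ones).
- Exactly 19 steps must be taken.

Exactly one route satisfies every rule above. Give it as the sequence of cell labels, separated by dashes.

11 - 16 - 17 - 18 - 19 - 20 - 15 - 14 - 13 - 12 - 7 - 6 - 1 - 2 - 3 - 4 - 5 - 10 - 9 - 8

The waypoints must appear in the order 14, 6, 5, with no cell reused.
Route from 11: down 1 to 16, right 4 to 20, up 1 to 15, left 3 to 12, up 1 to 7, left 1 to 6, up 1 to 1, right 4 to 5, down 1 to 10, left 2 to 8 — 19 moves in all.
Check: order respected (14 at step 7, 6 at step 11, 5 at step 16); 19 moves as required.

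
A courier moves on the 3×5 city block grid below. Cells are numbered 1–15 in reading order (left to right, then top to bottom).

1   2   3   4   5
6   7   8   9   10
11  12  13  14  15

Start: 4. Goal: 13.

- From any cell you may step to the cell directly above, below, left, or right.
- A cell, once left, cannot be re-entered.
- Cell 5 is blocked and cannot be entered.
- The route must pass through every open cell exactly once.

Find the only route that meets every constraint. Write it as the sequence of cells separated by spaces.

Need to visit all 14 open cells exactly once, starting at 4 and ending at 13.
Route from 4: 3× left (reaching 1), 2× down (reaching 11), right to 12, up to 7, 3× right (reaching 10), down to 15, 2× left (reaching 13) — 13 moves in all.
Check: all 14 open cells covered.

4 3 2 1 6 11 12 7 8 9 10 15 14 13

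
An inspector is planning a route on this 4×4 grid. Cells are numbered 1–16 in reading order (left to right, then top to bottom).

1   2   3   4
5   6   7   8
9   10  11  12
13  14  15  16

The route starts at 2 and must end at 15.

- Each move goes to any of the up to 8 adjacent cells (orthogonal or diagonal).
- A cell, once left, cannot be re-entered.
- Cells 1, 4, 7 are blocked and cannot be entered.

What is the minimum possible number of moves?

3

With diagonal moves allowed, the Chebyshev distance max(|Δrow|,|Δcol|) from 2 to 15 is 3, so at least 3 moves are needed.
A route of 3 moves achieves this: 2 → 5 → 10 → 15.
Since 3 matches the lower bound, it is optimal.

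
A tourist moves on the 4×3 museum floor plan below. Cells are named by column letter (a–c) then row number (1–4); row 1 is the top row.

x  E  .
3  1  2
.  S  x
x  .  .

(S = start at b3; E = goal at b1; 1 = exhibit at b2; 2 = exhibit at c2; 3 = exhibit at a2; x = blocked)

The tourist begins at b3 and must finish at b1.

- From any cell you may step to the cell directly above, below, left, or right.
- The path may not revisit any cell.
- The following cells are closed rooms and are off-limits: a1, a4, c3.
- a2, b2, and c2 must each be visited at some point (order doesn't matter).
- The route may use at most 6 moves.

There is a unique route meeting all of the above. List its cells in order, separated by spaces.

b3 a3 a2 b2 c2 c1 b1

The 6-move cap with required stops at a2, b2, c2 leaves no slack for detours.
Route from b3: left 1 to a3, up 1 to a2, right 2 to c2, up 1 to c1, left 1 to b1 — 6 moves in all.
Check: all required cells visited; 6 ≤ 6 moves.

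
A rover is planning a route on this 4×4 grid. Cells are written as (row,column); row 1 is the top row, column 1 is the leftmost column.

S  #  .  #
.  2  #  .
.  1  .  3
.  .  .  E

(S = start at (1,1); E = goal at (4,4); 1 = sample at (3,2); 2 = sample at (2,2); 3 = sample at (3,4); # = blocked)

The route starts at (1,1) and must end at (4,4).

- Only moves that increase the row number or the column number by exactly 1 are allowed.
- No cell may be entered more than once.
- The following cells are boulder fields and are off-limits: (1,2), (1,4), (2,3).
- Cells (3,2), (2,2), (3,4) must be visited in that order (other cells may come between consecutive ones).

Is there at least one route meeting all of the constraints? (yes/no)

no

(2,2) lies above (3,2), so going from (3,2) to (2,2) would need an upward move — but moves only go right/down, so (3,2) cannot be visited before (2,2).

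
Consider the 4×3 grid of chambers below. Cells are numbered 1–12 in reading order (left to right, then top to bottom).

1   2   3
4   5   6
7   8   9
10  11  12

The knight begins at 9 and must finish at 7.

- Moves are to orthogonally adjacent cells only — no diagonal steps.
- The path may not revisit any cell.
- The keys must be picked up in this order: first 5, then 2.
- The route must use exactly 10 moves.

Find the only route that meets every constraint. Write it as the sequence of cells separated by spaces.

The waypoints must appear in the order 5, 2, with no cell reused.
Route from 9: down to 12, left to 11, 2× up (reaching 5), right to 6, up to 3, 2× left (reaching 1), 2× down (reaching 7) — 10 moves in all.
Check: order respected (5 at step 4, 2 at step 7); 10 moves as required.

9 12 11 8 5 6 3 2 1 4 7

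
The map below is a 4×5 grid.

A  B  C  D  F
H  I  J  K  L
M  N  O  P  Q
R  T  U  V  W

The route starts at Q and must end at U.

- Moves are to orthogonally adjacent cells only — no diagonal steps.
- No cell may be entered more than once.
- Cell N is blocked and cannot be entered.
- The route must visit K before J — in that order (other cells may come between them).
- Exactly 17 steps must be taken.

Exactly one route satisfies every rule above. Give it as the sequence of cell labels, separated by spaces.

The waypoints must appear in the order K, J, with no cell reused.
Route from Q: down to W, left to V, 2× up (reaching K), right to L, up to F, 2× left (reaching C), down to J, left to I, up to B, left to A, 3× down (reaching R), 2× right (reaching U) — 17 moves in all.
Check: order respected (K at step 4, J at step 9); 17 moves as required.

Q W V P K L F D C J I B A H M R T U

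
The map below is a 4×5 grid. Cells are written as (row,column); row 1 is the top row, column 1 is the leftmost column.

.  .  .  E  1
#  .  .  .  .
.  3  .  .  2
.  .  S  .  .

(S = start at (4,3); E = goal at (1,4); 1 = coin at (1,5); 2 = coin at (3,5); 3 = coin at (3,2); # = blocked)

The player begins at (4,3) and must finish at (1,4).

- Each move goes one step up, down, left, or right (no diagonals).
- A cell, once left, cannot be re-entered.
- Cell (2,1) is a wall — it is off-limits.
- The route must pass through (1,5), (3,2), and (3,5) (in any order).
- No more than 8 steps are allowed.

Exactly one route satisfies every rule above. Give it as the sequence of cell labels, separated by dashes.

The budget equals the shortest possible length, so every move has to be on a shortest route through the required cells.
Route from (4,3): left to (4,2), up to (3,2), 3× right (reaching (3,5)), 2× up (reaching (1,5)), left to (1,4) — 8 moves in all.
Check: all required cells visited; 8 ≤ 8 moves.

(4,3) - (4,2) - (3,2) - (3,3) - (3,4) - (3,5) - (2,5) - (1,5) - (1,4)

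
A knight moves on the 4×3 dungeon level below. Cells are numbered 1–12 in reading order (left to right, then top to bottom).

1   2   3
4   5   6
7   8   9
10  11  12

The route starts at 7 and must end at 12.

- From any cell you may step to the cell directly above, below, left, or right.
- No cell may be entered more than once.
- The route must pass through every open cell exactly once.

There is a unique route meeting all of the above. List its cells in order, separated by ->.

7 -> 10 -> 11 -> 8 -> 5 -> 4 -> 1 -> 2 -> 3 -> 6 -> 9 -> 12

Need to visit all 12 open cells exactly once, starting at 7 and ending at 12.
Cell 10 has only two open neighbours (7 and 11), so the path must pass straight through it: one of those is the cell it's entered from and the other is where it exits.
Route from 7: down 1 to 10, right 1 to 11, up 2 to 5, left 1 to 4, up 1 to 1, right 2 to 3, down 3 to 12 — 11 moves in all.
Check: all 12 open cells covered.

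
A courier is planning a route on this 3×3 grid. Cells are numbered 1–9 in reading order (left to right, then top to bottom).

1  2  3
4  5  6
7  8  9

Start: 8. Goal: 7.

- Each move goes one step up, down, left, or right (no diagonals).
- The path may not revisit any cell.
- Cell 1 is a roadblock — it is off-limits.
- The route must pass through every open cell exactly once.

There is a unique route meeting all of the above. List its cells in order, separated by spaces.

Need to visit all 8 open cells exactly once, starting at 8 and ending at 7.
Cell 4 has only two open neighbours (7 and 5), so the path must pass straight through it: one of those is the cell it's entered from and the other is where it exits.
Route from 8: right 1 to 9, up 2 to 3, left 1 to 2, down 1 to 5, left 1 to 4, down 1 to 7 — 7 moves in all.
Check: all 8 open cells covered.

8 9 6 3 2 5 4 7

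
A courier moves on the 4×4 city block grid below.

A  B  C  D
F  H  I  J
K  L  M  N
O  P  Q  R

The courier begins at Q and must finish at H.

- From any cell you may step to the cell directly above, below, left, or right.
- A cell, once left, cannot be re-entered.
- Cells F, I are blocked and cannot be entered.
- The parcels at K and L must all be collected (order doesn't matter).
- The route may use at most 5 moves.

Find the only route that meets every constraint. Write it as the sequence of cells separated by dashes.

The budget equals the shortest possible length, so every move has to be on a shortest route through the required cells.
Route from Q: 2× left (reaching O), up to K, right to L, up to H — 5 moves in all.
Check: all required cells visited; 5 ≤ 5 moves.

Q - P - O - K - L - H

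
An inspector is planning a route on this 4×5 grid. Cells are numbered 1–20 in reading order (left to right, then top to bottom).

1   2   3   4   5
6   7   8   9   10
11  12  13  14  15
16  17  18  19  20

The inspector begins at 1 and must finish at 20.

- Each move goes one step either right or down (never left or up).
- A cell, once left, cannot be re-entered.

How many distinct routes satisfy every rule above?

35

A right/down-only route from 1 to 20 makes exactly 3 down-moves and 4 right-moves in some order.
With no other constraints that would be C(7,3) = 35 routes.
That gives 35 routes.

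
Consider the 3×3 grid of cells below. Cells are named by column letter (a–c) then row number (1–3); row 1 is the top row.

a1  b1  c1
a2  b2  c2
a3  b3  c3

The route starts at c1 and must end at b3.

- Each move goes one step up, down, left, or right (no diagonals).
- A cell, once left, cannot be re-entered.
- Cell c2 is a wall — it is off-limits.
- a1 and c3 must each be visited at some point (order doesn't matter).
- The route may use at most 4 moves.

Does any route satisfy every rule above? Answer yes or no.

c3 must be visited but has only one open neighbour (b3), and it is neither the start nor the goal — the route would have to enter and leave through b3, re-entering it.

no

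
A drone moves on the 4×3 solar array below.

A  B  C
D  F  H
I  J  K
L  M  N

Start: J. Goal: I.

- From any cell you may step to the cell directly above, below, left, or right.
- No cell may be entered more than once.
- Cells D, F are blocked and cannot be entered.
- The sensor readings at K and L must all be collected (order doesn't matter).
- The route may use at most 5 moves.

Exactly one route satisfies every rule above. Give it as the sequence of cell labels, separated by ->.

Any route must reach K and L and still end at I within 5 moves, so the order of the required stops is forced.
Route from J: right 1 to K, down 1 to N, left 2 to L, up 1 to I — 5 moves in all.
Check: all required cells visited; 5 ≤ 5 moves.

J -> K -> N -> M -> L -> I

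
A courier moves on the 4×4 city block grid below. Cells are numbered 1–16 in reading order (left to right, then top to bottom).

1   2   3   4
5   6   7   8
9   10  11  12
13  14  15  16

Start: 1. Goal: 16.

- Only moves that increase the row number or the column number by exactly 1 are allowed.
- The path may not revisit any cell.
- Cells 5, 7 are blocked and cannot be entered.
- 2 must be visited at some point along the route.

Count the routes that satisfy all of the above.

4

A right/down-only route from 1 to 16 makes exactly 3 down-moves and 3 right-moves in some order.
With no other constraints that would be C(6,3) = 20 routes.
Split at 2 and multiply the segment counts (each segment already excludes blocked cells): 1→2: 1; 2→16: 4; product = 4.
That gives 4 routes.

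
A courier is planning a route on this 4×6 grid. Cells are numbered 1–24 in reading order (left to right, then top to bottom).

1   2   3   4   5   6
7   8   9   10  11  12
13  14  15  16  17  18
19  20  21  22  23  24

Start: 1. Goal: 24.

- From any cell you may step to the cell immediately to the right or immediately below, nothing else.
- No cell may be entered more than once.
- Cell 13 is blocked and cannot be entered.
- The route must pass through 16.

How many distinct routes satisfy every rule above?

27

A right/down-only route from 1 to 24 makes exactly 3 down-moves and 5 right-moves in some order.
With no other constraints that would be C(8,3) = 56 routes.
Split at 16 and multiply the segment counts (each segment already excludes blocked cells): 1→16: 9; 16→24: 3; product = 27.
That gives 27 routes.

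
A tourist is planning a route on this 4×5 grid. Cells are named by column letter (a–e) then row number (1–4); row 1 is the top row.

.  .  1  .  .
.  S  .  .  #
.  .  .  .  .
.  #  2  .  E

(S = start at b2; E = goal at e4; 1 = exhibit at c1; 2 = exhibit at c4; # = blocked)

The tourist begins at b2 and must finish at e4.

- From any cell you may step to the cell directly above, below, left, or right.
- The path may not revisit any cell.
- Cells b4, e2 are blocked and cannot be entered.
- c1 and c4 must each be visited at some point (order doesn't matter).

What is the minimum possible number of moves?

7

Any route passes through c1 and c4 in some order between b2 and e4. Summing Manhattan distances along each leg and taking the cheapest ordering (b2 → c1 → c4 → e4) gives a lower bound of 2 + 3 + 2 = 7 moves.
A route of 7 moves achieves this: b2 → b1 → c1 → c2 → c3 → c4 → d4 → e4.
Since 7 matches the lower bound, it is optimal.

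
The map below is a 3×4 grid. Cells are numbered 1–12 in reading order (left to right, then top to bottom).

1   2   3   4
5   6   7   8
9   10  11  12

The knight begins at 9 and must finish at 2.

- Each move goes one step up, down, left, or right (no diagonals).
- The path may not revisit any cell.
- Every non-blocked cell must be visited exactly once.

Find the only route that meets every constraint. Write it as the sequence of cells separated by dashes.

Need to visit all 12 open cells exactly once, starting at 9 and ending at 2.
Route from 9: right 3 to 12, up 2 to 4, left 1 to 3, down 1 to 7, left 2 to 5, up 1 to 1, right 1 to 2 — 11 moves in all.
Check: all 12 open cells covered.

9 - 10 - 11 - 12 - 8 - 4 - 3 - 7 - 6 - 5 - 1 - 2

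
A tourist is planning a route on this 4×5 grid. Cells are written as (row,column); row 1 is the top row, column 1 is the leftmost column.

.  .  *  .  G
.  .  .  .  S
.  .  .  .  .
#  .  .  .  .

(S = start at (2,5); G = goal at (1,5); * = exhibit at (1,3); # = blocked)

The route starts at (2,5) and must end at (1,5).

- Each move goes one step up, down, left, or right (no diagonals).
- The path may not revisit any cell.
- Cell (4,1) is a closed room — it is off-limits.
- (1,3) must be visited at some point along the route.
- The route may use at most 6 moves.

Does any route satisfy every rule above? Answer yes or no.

One route that works: (2,5) → (2,4) → (2,3) → (1,3) → (1,4) → (1,5).

yes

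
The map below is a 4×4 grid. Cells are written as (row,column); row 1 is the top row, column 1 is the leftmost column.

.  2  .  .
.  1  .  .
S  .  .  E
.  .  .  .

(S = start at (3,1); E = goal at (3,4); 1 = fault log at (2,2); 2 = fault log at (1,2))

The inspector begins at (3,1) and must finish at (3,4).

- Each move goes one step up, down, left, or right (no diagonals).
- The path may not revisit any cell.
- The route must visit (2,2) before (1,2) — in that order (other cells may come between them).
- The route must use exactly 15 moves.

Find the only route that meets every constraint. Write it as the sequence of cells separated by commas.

The waypoints must appear in the order (2,2), (1,2), with no cell reused.
Route from (3,1): down 1 to (4,1), right 1 to (4,2), up 2 to (2,2), left 1 to (2,1), up 1 to (1,1), right 3 to (1,4), down 1 to (2,4), left 1 to (2,3), down 2 to (4,3), right 1 to (4,4), up 1 to (3,4) — 15 moves in all.
Check: order respected (1 at step 4, 2 at step 7); 15 moves as required.

(3,1), (4,1), (4,2), (3,2), (2,2), (2,1), (1,1), (1,2), (1,3), (1,4), (2,4), (2,3), (3,3), (4,3), (4,4), (3,4)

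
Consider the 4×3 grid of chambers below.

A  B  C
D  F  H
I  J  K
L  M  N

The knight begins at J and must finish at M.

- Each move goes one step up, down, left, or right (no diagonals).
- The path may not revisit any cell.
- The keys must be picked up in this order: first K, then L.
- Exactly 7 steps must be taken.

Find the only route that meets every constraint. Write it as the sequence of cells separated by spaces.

The waypoints must appear in the order K, L, with no cell reused.
Route from J: right 1 to K, up 1 to H, left 2 to D, down 2 to L, right 1 to M — 7 moves in all.
Check: order respected (K at step 1, L at step 6); 7 moves as required.

J K H F D I L M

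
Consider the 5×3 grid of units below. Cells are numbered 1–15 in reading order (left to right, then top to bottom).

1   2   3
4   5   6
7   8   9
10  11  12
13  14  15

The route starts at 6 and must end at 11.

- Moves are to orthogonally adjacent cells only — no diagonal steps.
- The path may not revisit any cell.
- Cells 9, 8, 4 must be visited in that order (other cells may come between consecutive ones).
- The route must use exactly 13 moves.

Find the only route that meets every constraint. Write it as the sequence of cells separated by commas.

The waypoints must appear in the order 9, 8, 4, with no cell reused.
Route from 6: down to 9, left to 8, 2× up (reaching 2), left to 1, 4× down (reaching 13), 2× right (reaching 15), up to 12, left to 11 — 13 moves in all.
Check: order respected (9 at step 1, 8 at step 2, 4 at step 6); 13 moves as required.

6, 9, 8, 5, 2, 1, 4, 7, 10, 13, 14, 15, 12, 11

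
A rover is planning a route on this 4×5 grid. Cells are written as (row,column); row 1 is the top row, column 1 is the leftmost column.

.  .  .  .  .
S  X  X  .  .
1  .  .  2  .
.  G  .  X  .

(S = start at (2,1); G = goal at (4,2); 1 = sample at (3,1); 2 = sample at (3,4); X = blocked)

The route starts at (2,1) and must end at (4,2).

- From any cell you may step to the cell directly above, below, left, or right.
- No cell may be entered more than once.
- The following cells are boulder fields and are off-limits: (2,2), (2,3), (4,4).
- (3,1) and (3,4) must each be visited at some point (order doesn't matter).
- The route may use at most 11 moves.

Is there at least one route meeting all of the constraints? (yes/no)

yes

One route that works: (2,1) → (1,1) → (1,2) → (1,3) → (1,4) → (2,4) → (3,4) → (3,3) → (3,2) → (3,1) → (4,1) → (4,2).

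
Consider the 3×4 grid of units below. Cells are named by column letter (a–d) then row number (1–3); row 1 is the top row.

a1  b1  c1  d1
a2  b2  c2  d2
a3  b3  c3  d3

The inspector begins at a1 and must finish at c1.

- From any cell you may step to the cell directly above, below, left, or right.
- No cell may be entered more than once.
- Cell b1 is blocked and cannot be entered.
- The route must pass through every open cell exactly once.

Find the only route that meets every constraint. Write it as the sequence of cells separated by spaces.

a1 a2 a3 b3 b2 c2 c3 d3 d2 d1 c1

Need to visit all 11 open cells exactly once, starting at a1 and ending at c1.
Cell d3 has only two open neighbours (d2 and c3), so the path must pass straight through it: one of those is the cell it's entered from and the other is where it exits.
Route from a1: 2× down (reaching a3), right to b3, up to b2, right to c2, down to c3, right to d3, 2× up (reaching d1), left to c1 — 10 moves in all.
Check: all 11 open cells covered.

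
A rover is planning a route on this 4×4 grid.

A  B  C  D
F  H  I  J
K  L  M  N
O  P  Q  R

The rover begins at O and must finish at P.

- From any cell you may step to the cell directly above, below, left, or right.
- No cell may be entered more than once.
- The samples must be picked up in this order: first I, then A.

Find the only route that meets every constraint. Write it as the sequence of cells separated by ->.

The waypoints must appear in the order I, A, with no cell reused.
Route from O: up to K, 2× right (reaching M), up to I, 2× left (reaching F), up to A, 3× right (reaching D), 3× down (reaching R), 2× left (reaching P) — 15 moves in all.
Check: order respected (I at step 4, A at step 7).

O -> K -> L -> M -> I -> H -> F -> A -> B -> C -> D -> J -> N -> R -> Q -> P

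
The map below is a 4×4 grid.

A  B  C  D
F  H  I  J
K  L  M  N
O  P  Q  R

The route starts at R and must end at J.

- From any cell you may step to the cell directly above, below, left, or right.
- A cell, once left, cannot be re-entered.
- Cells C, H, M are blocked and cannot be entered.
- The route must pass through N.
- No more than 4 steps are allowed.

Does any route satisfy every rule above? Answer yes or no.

One route that works: R → N → J.

yes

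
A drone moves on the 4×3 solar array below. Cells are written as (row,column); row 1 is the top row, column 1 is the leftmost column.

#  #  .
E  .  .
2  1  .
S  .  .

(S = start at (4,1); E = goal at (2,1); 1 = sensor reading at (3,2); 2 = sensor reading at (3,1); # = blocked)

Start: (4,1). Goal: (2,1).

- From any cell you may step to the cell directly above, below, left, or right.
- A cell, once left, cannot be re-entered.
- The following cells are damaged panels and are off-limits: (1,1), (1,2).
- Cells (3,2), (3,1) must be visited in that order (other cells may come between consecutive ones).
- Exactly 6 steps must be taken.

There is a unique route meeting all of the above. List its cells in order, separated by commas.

The waypoints must appear in the order (3,2), (3,1), with no cell reused.
Route from (4,1): right 2 to (4,3), up 1 to (3,3), left 2 to (3,1), up 1 to (2,1) — 6 moves in all.
Check: order respected (1 at step 4, 2 at step 5); 6 moves as required.

(4,1), (4,2), (4,3), (3,3), (3,2), (3,1), (2,1)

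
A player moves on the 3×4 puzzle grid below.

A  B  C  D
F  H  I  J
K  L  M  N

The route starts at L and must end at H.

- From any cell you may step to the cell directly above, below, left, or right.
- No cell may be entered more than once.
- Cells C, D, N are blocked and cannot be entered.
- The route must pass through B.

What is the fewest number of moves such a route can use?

Any route passes through B somewhere between L and H. Summing Manhattan distances along the two legs (L → B → H) gives a lower bound of 2 + 1 = 3 moves.
The shortest route satisfying every rule uses 5 moves: L → K → F → A → B → H.
The bound of 3 isn't tight here; checking systematically, no route of length 3 through 4 satisfies every constraint, so 5 is the minimum.

5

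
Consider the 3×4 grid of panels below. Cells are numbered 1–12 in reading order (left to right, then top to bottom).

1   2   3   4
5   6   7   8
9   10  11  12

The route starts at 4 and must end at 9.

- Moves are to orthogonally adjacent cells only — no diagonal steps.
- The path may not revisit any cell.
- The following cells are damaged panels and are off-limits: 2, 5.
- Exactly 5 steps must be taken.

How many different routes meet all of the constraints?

5

Need simple routes of exactly 5 moves from 4 to 9 (Manhattan distance 5, so 0 moves are spent on a detour and 0 undoing it).
Enumerating: 4 8 12 11 10 9 | 4 8 7 11 10 9 | 4 8 7 6 10 9 | 4 3 7 11 10 9 | 4 3 7 6 10 9.
That gives 5 routes.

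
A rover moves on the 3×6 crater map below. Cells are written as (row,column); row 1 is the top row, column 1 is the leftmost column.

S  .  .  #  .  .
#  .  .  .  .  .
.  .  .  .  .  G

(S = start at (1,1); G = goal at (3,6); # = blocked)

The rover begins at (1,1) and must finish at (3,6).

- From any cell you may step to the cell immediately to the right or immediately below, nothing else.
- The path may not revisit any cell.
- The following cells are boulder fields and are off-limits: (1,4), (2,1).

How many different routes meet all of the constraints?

9

A right/down-only route from (1,1) to (3,6) makes exactly 2 down-moves and 5 right-moves in some order.
With no other constraints that would be C(7,2) = 21 routes.
Subtract routes through each blocked cell (inclusion–exclusion for overlaps): − through (1,4): 6 − through (2,1): 6 → 9.
That gives 9 routes.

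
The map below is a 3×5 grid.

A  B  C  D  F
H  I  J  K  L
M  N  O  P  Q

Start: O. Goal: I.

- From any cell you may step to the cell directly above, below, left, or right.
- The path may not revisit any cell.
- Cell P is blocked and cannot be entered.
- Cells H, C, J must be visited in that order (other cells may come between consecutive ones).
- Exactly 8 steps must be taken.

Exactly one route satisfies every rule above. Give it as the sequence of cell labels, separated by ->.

The waypoints must appear in the order H, C, J, with no cell reused.
Route from O: left 2 to M, up 2 to A, right 2 to C, down 1 to J, left 1 to I — 8 moves in all.
Check: order respected (H at step 3, C at step 6, J at step 7); 8 moves as required.

O -> N -> M -> H -> A -> B -> C -> J -> I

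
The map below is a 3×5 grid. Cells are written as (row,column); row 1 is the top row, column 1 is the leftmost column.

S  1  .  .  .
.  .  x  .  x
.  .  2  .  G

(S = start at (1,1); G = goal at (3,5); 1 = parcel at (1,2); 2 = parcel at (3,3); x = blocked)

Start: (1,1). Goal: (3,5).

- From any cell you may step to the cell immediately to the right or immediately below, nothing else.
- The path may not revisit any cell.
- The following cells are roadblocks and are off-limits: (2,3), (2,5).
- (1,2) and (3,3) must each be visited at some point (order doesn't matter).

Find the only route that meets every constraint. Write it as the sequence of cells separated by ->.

(1,1) -> (1,2) -> (2,2) -> (3,2) -> (3,3) -> (3,4) -> (3,5)

Moves only go right or down, so the column and row indices never decrease.
Route from (1,1): right 1 to (1,2), down 2 to (3,2), right 3 to (3,5) — 6 moves in all.
Check: all required cells visited.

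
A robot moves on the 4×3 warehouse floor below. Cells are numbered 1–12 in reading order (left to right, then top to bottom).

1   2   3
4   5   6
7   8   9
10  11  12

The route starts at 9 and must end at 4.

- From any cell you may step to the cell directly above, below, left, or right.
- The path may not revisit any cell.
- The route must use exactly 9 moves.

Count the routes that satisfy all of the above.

3

Need simple routes of exactly 9 moves from 9 to 4 (Manhattan distance 3, so 3 moves are spent on a detour and 3 undoing it).
Enumerating: 9 6 3 2 5 8 11 10 7 4 | 9 12 11 8 5 6 3 2 1 4 | 9 12 11 10 7 8 5 2 1 4.
That gives 3 routes.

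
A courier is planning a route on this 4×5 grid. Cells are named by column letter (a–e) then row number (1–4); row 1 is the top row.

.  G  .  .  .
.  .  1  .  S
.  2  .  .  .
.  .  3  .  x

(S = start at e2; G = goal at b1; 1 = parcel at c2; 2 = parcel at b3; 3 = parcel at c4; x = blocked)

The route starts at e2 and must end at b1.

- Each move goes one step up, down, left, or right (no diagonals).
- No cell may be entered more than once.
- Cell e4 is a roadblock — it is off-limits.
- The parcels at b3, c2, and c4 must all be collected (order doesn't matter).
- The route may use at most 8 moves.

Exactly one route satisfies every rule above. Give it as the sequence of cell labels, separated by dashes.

The budget equals the shortest possible length, so every move has to be on a shortest route through the required cells.
Route from e2: left 2 to c2, down 2 to c4, left 1 to b4, up 3 to b1 — 8 moves in all.
Check: all required cells visited; 8 ≤ 8 moves.

e2 - d2 - c2 - c3 - c4 - b4 - b3 - b2 - b1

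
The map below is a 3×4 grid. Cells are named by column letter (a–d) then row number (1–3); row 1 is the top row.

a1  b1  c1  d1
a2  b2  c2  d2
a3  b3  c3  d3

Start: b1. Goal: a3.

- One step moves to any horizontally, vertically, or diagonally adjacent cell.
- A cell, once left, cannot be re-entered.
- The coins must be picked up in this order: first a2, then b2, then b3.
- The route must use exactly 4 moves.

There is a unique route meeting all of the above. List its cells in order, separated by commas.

The waypoints must appear in the order a2, b2, b3, with no cell reused.
Route from b1: down-left to a2, right to b2, down to b3, left to a3 — 4 moves in all.
Check: order respected (a2 at step 1, b2 at step 2, b3 at step 3); 4 moves as required.

b1, a2, b2, b3, a3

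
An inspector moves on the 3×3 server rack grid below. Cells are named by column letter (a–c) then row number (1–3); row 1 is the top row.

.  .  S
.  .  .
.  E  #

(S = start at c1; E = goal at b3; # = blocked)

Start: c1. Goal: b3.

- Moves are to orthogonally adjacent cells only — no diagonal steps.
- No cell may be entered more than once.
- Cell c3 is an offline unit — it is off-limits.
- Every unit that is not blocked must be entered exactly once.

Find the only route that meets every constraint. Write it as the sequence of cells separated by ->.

Need to visit all 8 open cells exactly once, starting at c1 and ending at b3.
Cell c2 has only two open neighbours (c1 and b2), so the path must pass straight through it: one of those is the cell it's entered from and the other is where it exits.
Route from c1: down to c2, left to b2, up to b1, left to a1, 2× down (reaching a3), right to b3 — 7 moves in all.
Check: all 8 open cells covered.

c1 -> c2 -> b2 -> b1 -> a1 -> a2 -> a3 -> b3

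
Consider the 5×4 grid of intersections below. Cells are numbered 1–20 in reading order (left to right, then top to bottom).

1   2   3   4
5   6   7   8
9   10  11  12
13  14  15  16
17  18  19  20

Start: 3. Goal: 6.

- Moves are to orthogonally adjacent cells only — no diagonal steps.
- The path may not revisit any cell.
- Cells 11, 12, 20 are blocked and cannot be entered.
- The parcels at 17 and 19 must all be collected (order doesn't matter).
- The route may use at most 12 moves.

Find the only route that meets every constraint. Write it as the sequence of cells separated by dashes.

3 - 2 - 1 - 5 - 9 - 13 - 17 - 18 - 19 - 15 - 14 - 10 - 6

Any route must reach 17 and 19 and still end at 6 within 12 moves, so the order of the required stops is forced.
Route from 3: left 2 to 1, down 4 to 17, right 2 to 19, up 1 to 15, left 1 to 14, up 2 to 6 — 12 moves in all.
Check: all required cells visited; 12 ≤ 12 moves.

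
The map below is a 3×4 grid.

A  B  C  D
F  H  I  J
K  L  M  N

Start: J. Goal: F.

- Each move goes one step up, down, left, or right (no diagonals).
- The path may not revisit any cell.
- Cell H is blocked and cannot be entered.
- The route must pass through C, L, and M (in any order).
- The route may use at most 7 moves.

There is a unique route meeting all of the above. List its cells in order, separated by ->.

The 7-move cap with required stops at C, L, M leaves no slack for detours.
Route from J: up to D, left to C, 2× down (reaching M), 2× left (reaching K), up to F — 7 moves in all.
Check: all required cells visited; 7 ≤ 7 moves.

J -> D -> C -> I -> M -> L -> K -> F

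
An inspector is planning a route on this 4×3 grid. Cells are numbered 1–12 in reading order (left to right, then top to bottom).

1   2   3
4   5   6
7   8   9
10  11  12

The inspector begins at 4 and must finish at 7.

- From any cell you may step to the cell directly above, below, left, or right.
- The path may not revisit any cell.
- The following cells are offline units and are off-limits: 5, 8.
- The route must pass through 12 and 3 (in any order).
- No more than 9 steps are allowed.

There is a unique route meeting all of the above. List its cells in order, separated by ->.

4 -> 1 -> 2 -> 3 -> 6 -> 9 -> 12 -> 11 -> 10 -> 7

The budget equals the shortest possible length, so every move has to be on a shortest route through the required cells.
Route from 4: up to 1, 2× right (reaching 3), 3× down (reaching 12), 2× left (reaching 10), up to 7 — 9 moves in all.
Check: all required cells visited; 9 ≤ 9 moves.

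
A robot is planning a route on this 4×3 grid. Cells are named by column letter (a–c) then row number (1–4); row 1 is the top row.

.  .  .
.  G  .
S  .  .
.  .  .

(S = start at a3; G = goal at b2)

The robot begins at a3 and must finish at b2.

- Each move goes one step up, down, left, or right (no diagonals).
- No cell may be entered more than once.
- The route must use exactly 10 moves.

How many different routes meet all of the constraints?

4

Need simple routes of exactly 10 moves from a3 to b2 (Manhattan distance 2, so 4 moves are spent on a detour and 4 undoing it).
Enumerating: a3 a2 a1 b1 c1 c2 c3 c4 b4 b3 b2 | a3 a4 b4 b3 c3 c2 c1 b1 a1 a2 b2 | a3 a4 b4 c4 c3 c2 c1 b1 a1 a2 b2 | a3 b3 b4 c4 c3 c2 c1 b1 a1 a2 b2.
That gives 4 routes.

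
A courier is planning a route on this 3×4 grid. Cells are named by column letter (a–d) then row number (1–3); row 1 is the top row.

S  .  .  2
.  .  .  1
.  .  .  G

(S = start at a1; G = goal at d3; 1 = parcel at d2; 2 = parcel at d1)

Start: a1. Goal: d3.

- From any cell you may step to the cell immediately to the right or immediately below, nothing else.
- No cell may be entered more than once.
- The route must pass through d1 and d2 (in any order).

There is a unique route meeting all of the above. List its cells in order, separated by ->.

Moves only go right or down, so the column and row indices never decrease.
Route from a1: right 3 to d1, down 2 to d3 — 5 moves in all.
Check: all required cells visited.

a1 -> b1 -> c1 -> d1 -> d2 -> d3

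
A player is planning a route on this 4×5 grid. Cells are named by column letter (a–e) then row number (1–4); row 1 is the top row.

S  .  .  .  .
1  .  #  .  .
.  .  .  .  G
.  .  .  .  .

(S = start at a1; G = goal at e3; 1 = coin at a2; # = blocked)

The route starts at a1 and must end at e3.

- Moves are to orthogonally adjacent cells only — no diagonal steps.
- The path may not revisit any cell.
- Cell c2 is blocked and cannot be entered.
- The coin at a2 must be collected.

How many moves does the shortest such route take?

Any route passes through a2 somewhere between a1 and e3. Summing Manhattan distances along the two legs (a1 → a2 → e3) gives a lower bound of 1 + 5 = 6 moves.
A route of 6 moves achieves this: a1 → a2 → a3 → b3 → c3 → d3 → e3.
Since 6 matches the lower bound, it is optimal.

6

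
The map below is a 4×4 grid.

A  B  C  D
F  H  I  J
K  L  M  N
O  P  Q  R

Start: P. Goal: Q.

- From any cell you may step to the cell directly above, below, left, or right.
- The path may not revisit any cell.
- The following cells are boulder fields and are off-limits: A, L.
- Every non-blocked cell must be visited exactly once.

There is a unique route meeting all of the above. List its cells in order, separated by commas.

Need to visit all 14 open cells exactly once, starting at P and ending at Q.
Cell R has only two open neighbours (N and Q), so the path must pass straight through it: one of those is the cell it's entered from and the other is where it exits.
Route from P: left to O, 2× up (reaching F), right to H, up to B, 2× right (reaching D), down to J, left to I, down to M, right to N, down to R, left to Q — 13 moves in all.
Check: all 14 open cells covered.

P, O, K, F, H, B, C, D, J, I, M, N, R, Q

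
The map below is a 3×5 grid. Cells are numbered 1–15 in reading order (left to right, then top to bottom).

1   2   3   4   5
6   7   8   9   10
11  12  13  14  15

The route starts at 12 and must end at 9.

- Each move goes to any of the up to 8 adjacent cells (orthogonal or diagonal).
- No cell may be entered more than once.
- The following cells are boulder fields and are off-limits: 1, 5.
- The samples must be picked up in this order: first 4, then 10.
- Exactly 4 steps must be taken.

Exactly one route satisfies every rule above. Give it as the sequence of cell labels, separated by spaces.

The waypoints must appear in the order 4, 10, with no cell reused.
Route from 12: up-right 2 to 4, down-right 1 to 10, left 1 to 9 — 4 moves in all.
Check: order respected (4 at step 2, 10 at step 3); 4 moves as required.

12 8 4 10 9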